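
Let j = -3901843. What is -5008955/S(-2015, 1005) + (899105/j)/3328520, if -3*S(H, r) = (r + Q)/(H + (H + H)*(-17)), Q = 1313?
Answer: 1297712047474661970246761/3010470618775048 ≈ 4.3107e+8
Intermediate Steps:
S(H, r) = (1313 + r)/(99*H) (S(H, r) = -(r + 1313)/(3*(H + (H + H)*(-17))) = -(1313 + r)/(3*(H + (2*H)*(-17))) = -(1313 + r)/(3*(H - 34*H)) = -(1313 + r)/(3*((-33*H))) = -(1313 + r)*(-1/(33*H))/3 = -(-1)*(1313 + r)/(99*H) = (1313 + r)/(99*H))
-5008955/S(-2015, 1005) + (899105/j)/3328520 = -5008955*(-199485/(1313 + 1005)) + (899105/(-3901843))/3328520 = -5008955/((1/99)*(-1/2015)*2318) + (899105*(-1/3901843))*(1/3328520) = -5008955/(-2318/199485) - 899105/3901843*1/3328520 = -5008955*(-199485/2318) - 179821/2597472492472 = 999211388175/2318 - 179821/2597472492472 = 1297712047474661970246761/3010470618775048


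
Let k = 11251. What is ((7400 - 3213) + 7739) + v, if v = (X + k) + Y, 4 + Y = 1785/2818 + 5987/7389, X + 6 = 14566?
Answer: 785714208797/20822202 ≈ 37734.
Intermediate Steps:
X = 14560 (X = -6 + 14566 = 14560)
Y = -53228077/20822202 (Y = -4 + (1785/2818 + 5987/7389) = -4 + 30060731/20822202 = -53228077/20822202 ≈ -2.5563)
v = 537388627745/20822202 (v = (14560 + 11251) - 53228077/20822202 = 25811 - 53228077/20822202 = 537388627745/20822202 ≈ 25808.)
((7400 - 3213) + 7739) + v = ((7400 - 3213) + 7739) + 537388627745/20822202 = (4187 + 7739) + 537388627745/20822202 = 11926 + 537388627745/20822202 = 785714208797/20822202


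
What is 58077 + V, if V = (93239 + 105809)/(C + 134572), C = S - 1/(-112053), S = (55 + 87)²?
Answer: 1006998093189237/17338633009 ≈ 58078.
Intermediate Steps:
S = 20164 (S = 142² = 20164)
C = 2259436693/112053 (C = 20164 - 1/(-112053) = 20164 - 1*(-1/112053) = 20164 + 1/112053 = 2259436693/112053 ≈ 20164.)
V = 22303925544/17338633009 (V = (93239 + 105809)/(2259436693/112053 + 134572) = 199048/(17338633009/112053) = 199048*(112053/17338633009) = 22303925544/17338633009 ≈ 1.2864)
58077 + V = 58077 + 22303925544/17338633009 = 1006998093189237/17338633009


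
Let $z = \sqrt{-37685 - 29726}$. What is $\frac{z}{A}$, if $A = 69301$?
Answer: $\frac{i \sqrt{67411}}{69301} \approx 0.0037465 i$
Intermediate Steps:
$z = i \sqrt{67411}$ ($z = \sqrt{-67411} = i \sqrt{67411} \approx 259.64 i$)
$\frac{z}{A} = \frac{i \sqrt{67411}}{69301}$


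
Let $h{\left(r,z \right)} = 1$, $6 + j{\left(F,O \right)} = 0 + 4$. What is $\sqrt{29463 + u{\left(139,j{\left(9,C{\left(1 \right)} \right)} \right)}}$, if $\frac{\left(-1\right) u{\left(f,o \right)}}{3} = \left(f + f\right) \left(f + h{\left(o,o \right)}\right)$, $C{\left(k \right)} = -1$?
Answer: $i \sqrt{87297} \approx 295.46 i$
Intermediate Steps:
$j{\left(F,O \right)} = -2$ ($j{\left(F,O \right)} = -6 + \left(0 + 4\right) = -6 + 4 = -2$)
$u{\left(f,o \right)} = - 6 f \left(1 + f\right)$ ($u{\left(f,o \right)} = - 3 \left(f + f\right) \left(f + 1\right) = - 3 \cdot 2 f \left(1 + f\right) = - 6 f \left(1 + f\right)$)
$\sqrt{29463 + u{\left(139,j{\left(9,C{\left(1 \right)} \right)} \right)}} = \sqrt{29463 - 834 \left(1 + 139\right)} = \sqrt{29463 - 834 \cdot 140} = \sqrt{29463 - 116760} = \sqrt{-87297} = i \sqrt{87297}$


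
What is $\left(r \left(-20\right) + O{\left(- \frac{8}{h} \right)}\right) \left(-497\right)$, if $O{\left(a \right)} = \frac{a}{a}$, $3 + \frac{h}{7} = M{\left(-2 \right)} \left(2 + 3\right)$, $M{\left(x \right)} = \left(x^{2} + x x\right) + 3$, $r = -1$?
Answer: $-10437$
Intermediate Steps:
$M{\left(x \right)} = 3 + 2 x^{2}$ ($M{\left(x \right)} = \left(x^{2} + x^{2}\right) + 3 = 2 x^{2} + 3 = 3 + 2 x^{2}$)
$h = 364$ ($h = -21 + 7 \left(3 + 2 \left(-2\right)^{2}\right) \left(2 + 3\right) = -21 + 7 \left(3 + 2 \cdot 4\right) 5 = -21 + 7 \left(3 + 8\right) 5 = -21 + 7 \cdot 11 \cdot 5 = -21 + 7 \cdot 55 = -21 + 385 = 364$)
$O{\left(a \right)} = 1$
$\left(r \left(-20\right) + O{\left(- \frac{8}{h} \right)}\right) \left(-497\right) = \left(\left(-1\right) \left(-20\right) + 1\right) \left(-497\right) = \left(20 + 1\right) \left(-497\right) = 21 \left(-497\right) = -10437$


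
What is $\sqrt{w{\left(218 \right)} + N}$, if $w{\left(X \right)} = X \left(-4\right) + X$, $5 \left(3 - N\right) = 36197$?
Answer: $\frac{2 i \sqrt{49315}}{5} \approx 88.828 i$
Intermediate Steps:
$N = - \frac{36182}{5}$ ($N = 3 - \frac{36197}{5} = - \frac{36182}{5} \approx -7236.4$)
$w{\left(X \right)} = - 3 X$ ($w{\left(X \right)} = - 4 X + X = - 3 X$)
$\sqrt{w{\left(218 \right)} + N} = \sqrt{\left(-3\right) 218 - \frac{36182}{5}} = \sqrt{-654 - \frac{36182}{5}} = \sqrt{- \frac{39452}{5}} = \frac{2 i \sqrt{49315}}{5}$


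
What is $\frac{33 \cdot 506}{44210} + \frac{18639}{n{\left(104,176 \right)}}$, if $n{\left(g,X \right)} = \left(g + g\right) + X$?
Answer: $\frac{138407037}{2829440} \approx 48.917$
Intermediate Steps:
$n{\left(g,X \right)} = X + 2 g$ ($n{\left(g,X \right)} = 2 g + X = X + 2 g$)
$\frac{33 \cdot 506}{44210} + \frac{18639}{n{\left(104,176 \right)}} = \frac{33 \cdot 506}{44210} + \frac{18639}{176 + 2 \cdot 104} = 16698 \cdot \frac{1}{44210} + \frac{18639}{176 + 208} = \frac{8349}{22105} + \frac{18639}{384} = \frac{8349}{22105} + 18639 \cdot \frac{1}{384} = \frac{8349}{22105} + \frac{6213}{128} = \frac{138407037}{2829440}$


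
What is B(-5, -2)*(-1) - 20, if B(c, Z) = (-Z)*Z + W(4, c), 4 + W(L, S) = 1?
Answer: -13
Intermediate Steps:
W(L, S) = -3 (W(L, S) = -4 + 1 = -3)
B(c, Z) = -3 - Z**2 (B(c, Z) = (-Z)*Z - 3 = -Z**2 - 3 = -3 - Z**2)
B(-5, -2)*(-1) - 20 = (-3 - 1*(-2)**2)*(-1) - 20 = (-3 - 1*4)*(-1) - 20 = (-3 - 4)*(-1) - 20 = -7*(-1) - 20 = 7 - 20 = -13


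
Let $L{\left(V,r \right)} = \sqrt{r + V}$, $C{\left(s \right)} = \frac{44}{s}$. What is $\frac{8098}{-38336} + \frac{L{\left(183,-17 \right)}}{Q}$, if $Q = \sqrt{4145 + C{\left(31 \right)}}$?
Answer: $- \frac{4049}{19168} + \frac{\sqrt{661461694}}{128539} \approx -0.011151$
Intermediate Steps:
$L{\left(V,r \right)} = \sqrt{V + r}$
$Q = \frac{\sqrt{3984709}}{31}$ ($Q = \sqrt{4145 + \frac{44}{31}} = \sqrt{\frac{128539}{31}} = \frac{\sqrt{3984709}}{31} \approx 64.393$)
$\frac{8098}{-38336} + \frac{L{\left(183,-17 \right)}}{Q} = \frac{8098}{-38336} + \frac{\sqrt{183 - 17}}{\frac{1}{31} \sqrt{3984709}} = 8098 \left(- \frac{1}{38336}\right) + \sqrt{166} \frac{\sqrt{3984709}}{128539} = - \frac{4049}{19168} + \frac{\sqrt{661461694}}{128539}$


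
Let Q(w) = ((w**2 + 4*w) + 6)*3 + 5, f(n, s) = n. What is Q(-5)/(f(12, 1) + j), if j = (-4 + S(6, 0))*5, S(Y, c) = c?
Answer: -19/4 ≈ -4.7500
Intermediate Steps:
Q(w) = 23 + 3*w**2 + 12*w (Q(w) = (6 + w**2 + 4*w)*3 + 5 = (18 + 3*w**2 + 12*w) + 5 = 23 + 3*w**2 + 12*w)
j = -20 (j = (-4 + 0)*5 = -4*5 = -20)
Q(-5)/(f(12, 1) + j) = (23 + 3*(-5)**2 + 12*(-5))/(12 - 20) = (23 + 3*25 - 60)/(-8) = (23 + 75 - 60)*(-1/8) = 38*(-1/8) = -19/4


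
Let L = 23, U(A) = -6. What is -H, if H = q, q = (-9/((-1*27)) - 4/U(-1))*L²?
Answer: -529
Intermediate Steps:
q = 529 (q = (-9/((-1*27)) - 4/(-6))*23² = (-9/(-27) - 4*(-⅙))*529 = (-9*(-1/27) + ⅔)*529 = (⅓ + ⅔)*529 = 1*529 = 529)
H = 529
-H = -1*529 = -529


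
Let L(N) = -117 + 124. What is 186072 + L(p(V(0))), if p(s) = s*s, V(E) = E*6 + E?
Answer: 186079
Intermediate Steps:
V(E) = 7*E (V(E) = 6*E + E = 7*E)
p(s) = s²
L(N) = 7
186072 + L(p(V(0))) = 186072 + 7 = 186079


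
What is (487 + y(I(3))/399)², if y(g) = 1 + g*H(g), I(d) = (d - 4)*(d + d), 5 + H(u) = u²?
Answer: 37685680384/159201 ≈ 2.3672e+5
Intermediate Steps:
H(u) = -5 + u²
I(d) = 2*d*(-4 + d) (I(d) = (-4 + d)*(2*d) = 2*d*(-4 + d))
y(g) = 1 + g*(-5 + g²)
(487 + y(I(3))/399)² = (487 + (1 + (2*3*(-4 + 3))*(-5 + (2*3*(-4 + 3))²))/399)² = (487 + (1 + (2*3*(-1))*(-5 + (2*3*(-1))²))*(1/399))² = (487 + (1 - 6*(-5 + (-6)²))*(1/399))² = (487 + (1 - 6*(-5 + 36))*(1/399))² = (487 + (1 - 6*31)*(1/399))² = (487 + (1 - 186)*(1/399))² = (487 - 185*1/399)² = (487 - 185/399)² = (194128/399)² = 37685680384/159201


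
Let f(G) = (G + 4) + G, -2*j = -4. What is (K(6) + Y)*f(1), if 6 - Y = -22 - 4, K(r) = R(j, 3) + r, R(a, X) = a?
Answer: 240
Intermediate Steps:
j = 2 (j = -1/2*(-4) = 2)
K(r) = 2 + r
f(G) = 4 + 2*G (f(G) = (4 + G) + G = 4 + 2*G)
Y = 32 (Y = 6 - (-22 - 4) = 6 - 1*(-26) = 6 + 26 = 32)
(K(6) + Y)*f(1) = ((2 + 6) + 32)*(4 + 2*1) = (8 + 32)*(4 + 2) = 40*6 = 240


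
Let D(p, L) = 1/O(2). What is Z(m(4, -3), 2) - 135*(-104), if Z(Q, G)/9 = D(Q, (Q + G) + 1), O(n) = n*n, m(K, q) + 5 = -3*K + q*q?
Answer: 56169/4 ≈ 14042.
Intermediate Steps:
m(K, q) = -5 + q**2 - 3*K (m(K, q) = -5 + (-3*K + q*q) = -5 + (-3*K + q**2) = -5 + (q**2 - 3*K) = -5 + q**2 - 3*K)
O(n) = n**2
D(p, L) = 1/4 (D(p, L) = 1/(2**2) = 1/4)
Z(Q, G) = 9/4 (Z(Q, G) = 9*(1/4) = 9/4)
Z(m(4, -3), 2) - 135*(-104) = 9/4 - 135*(-104) = 9/4 + 14040 = 56169/4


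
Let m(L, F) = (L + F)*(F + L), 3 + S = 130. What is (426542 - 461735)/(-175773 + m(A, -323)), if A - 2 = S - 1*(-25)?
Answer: 35193/147212 ≈ 0.23906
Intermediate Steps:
S = 127 (S = -3 + 130 = 127)
A = 154 (A = 2 + (127 - 1*(-25)) = 2 + (127 + 25) = 2 + 152 = 154)
m(L, F) = (F + L)**2 (m(L, F) = (F + L)*(F + L) = (F + L)**2)
(426542 - 461735)/(-175773 + m(A, -323)) = (426542 - 461735)/(-175773 + (-323 + 154)**2) = -35193/(-175773 + (-169)**2) = -35193/(-175773 + 28561) = -35193/(-147212) = -35193*(-1/147212) = 35193/147212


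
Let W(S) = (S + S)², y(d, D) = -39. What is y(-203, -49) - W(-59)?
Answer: -13963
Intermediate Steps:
W(S) = 4*S² (W(S) = (2*S)² = 4*S²)
y(-203, -49) - W(-59) = -39 - 4*(-59)² = -39 - 4*3481 = -39 - 1*13924 = -39 - 13924 = -13963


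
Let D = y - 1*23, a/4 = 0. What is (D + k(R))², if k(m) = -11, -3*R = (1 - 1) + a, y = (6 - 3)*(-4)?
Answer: 2116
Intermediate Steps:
a = 0 (a = 4*0 = 0)
y = -12 (y = 3*(-4) = -12)
R = 0 (R = -((1 - 1) + 0)/3 = -(0 + 0)/3 = -⅓*0 = 0)
D = -35 (D = -12 - 1*23 = -12 - 23 = -35)
(D + k(R))² = (-35 - 11)² = (-46)² = 2116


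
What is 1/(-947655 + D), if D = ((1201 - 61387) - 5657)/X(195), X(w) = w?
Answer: -195/184858568 ≈ -1.0549e-6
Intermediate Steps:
D = -65843/195 (D = ((1201 - 61387) - 5657)/195 = (-60186 - 5657)*(1/195) = -65843*1/195 = -65843/195 ≈ -337.66)
1/(-947655 + D) = 1/(-947655 - 65843/195) = 1/(-184858568/195) = -195/184858568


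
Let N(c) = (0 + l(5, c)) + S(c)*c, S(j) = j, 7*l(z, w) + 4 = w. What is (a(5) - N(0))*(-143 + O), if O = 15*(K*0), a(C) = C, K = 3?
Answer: -5577/7 ≈ -796.71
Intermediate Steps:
l(z, w) = -4/7 + w/7
N(c) = -4/7 + c**2 + c/7 (N(c) = (0 + (-4/7 + c/7)) + c*c = (-4/7 + c/7) + c**2 = -4/7 + c**2 + c/7)
O = 0 (O = 15*(3*0) = 15*0 = 0)
(a(5) - N(0))*(-143 + O) = (5 - (-4/7 + 0**2 + (1/7)*0))*(-143 + 0) = (5 - (-4/7 + 0 + 0))*(-143) = (5 - 1*(-4/7))*(-143) = (5 + 4/7)*(-143) = (39/7)*(-143) = -5577/7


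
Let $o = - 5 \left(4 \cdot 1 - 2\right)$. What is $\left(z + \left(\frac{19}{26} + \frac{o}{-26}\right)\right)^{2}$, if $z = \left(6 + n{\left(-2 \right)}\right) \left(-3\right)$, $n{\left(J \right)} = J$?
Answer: $\frac{80089}{676} \approx 118.47$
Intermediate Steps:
$o = -10$ ($o = - 5 \left(4 - 2\right) = \left(-5\right) 2 = -10$)
$z = -12$ ($z = \left(6 - 2\right) \left(-3\right) = 4 \left(-3\right) = -12$)
$\left(z + \left(\frac{19}{26} + \frac{o}{-26}\right)\right)^{2} = \left(-12 + \left(\frac{19}{26} - \frac{10}{-26}\right)\right)^{2} = \left(-12 + \left(19 \cdot \frac{1}{26} - - \frac{5}{13}\right)\right)^{2} = \left(-12 + \left(\frac{19}{26} + \frac{5}{13}\right)\right)^{2} = \left(-12 + \frac{29}{26}\right)^{2} = \left(- \frac{283}{26}\right)^{2} = \frac{80089}{676}$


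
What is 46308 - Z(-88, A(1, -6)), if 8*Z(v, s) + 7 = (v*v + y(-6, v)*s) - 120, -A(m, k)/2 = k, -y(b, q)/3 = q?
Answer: 359679/8 ≈ 44960.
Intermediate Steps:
y(b, q) = -3*q
A(m, k) = -2*k
Z(v, s) = -127/8 + v²/8 - 3*s*v/8 (Z(v, s) = -7/8 + ((v*v + (-3*v)*s) - 120)/8 = -7/8 + ((v² - 3*s*v) - 120)/8 = -7/8 + (-120 + v² - 3*s*v)/8 = -7/8 + (-15 + v²/8 - 3*s*v/8) = -127/8 + v²/8 - 3*s*v/8)
46308 - Z(-88, A(1, -6)) = 46308 - (-127/8 + (⅛)*(-88)² - 3/8*(-2*(-6))*(-88)) = 46308 - (-127/8 + (⅛)*7744 - 3/8*12*(-88)) = 46308 - (-127/8 + 968 + 396) = 46308 - 1*10785/8 = 46308 - 10785/8 = 359679/8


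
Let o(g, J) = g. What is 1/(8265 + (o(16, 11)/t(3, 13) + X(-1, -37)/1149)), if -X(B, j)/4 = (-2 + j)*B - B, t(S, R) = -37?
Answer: 42513/351345641 ≈ 0.00012100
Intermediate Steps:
X(B, j) = 4*B - 4*B*(-2 + j) (X(B, j) = -4*((-2 + j)*B - B) = -4*(B*(-2 + j) - B) = -4*(-B + B*(-2 + j)) = 4*B - 4*B*(-2 + j))
1/(8265 + (o(16, 11)/t(3, 13) + X(-1, -37)/1149)) = 1/(8265 + (16/(-37) + (4*(-1)*(3 - 1*(-37)))/1149)) = 1/(8265 + (16*(-1/37) + (4*(-1)*(3 + 37))*(1/1149))) = 1/(8265 + (-16/37 + (4*(-1)*40)*(1/1149))) = 1/(8265 + (-16/37 - 160*1/1149)) = 1/(8265 + (-16/37 - 160/1149)) = 1/(8265 - 24304/42513) = 1/(351345641/42513) = 42513/351345641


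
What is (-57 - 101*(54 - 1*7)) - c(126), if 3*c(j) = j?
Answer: -4846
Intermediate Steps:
c(j) = j/3
(-57 - 101*(54 - 1*7)) - c(126) = (-57 - 101*(54 - 1*7)) - 126/3 = (-57 - 101*(54 - 7)) - 1*42 = (-57 - 101*47) - 42 = (-57 - 4747) - 42 = -4804 - 42 = -4846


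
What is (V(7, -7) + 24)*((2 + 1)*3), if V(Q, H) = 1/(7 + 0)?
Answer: 1521/7 ≈ 217.29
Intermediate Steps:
V(Q, H) = ⅐ (V(Q, H) = 1/7 = ⅐)
(V(7, -7) + 24)*((2 + 1)*3) = (⅐ + 24)*((2 + 1)*3) = 169*(3*3)/7 = (169/7)*9 = 1521/7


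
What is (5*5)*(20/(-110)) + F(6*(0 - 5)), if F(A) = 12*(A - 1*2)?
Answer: -4274/11 ≈ -388.55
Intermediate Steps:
F(A) = -24 + 12*A (F(A) = 12*(A - 2) = 12*(-2 + A) = -24 + 12*A)
(5*5)*(20/(-110)) + F(6*(0 - 5)) = (5*5)*(20/(-110)) + (-24 + 12*(6*(0 - 5))) = 25*(20*(-1/110)) + (-24 + 12*(6*(-5))) = 25*(-2/11) + (-24 + 12*(-30)) = -50/11 + (-24 - 360) = -50/11 - 384 = -4274/11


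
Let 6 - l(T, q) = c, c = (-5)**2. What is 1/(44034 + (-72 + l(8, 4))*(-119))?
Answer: 1/54863 ≈ 1.8227e-5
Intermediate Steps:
c = 25
l(T, q) = -19 (l(T, q) = 6 - 1*25 = 6 - 25 = -19)
1/(44034 + (-72 + l(8, 4))*(-119)) = 1/(44034 + (-72 - 19)*(-119)) = 1/(44034 - 91*(-119)) = 1/(44034 + 10829) = 1/54863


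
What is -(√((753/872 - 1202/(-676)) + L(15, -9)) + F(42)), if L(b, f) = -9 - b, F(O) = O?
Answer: -42 - I*√686163502/5668 ≈ -42.0 - 4.6215*I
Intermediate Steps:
-(√((753/872 - 1202/(-676)) + L(15, -9)) + F(42)) = -(√((753/872 - 1202/(-676)) + (-9 - 1*15)) + 42) = -(√((753*(1/872) - 1202*(-1/676)) + (-9 - 15)) + 42) = -(√((753/872 + 601/338) - 24) + 42) = -(√(389293/147368 - 24) + 42) = -(√(-3147539/147368) + 42) = -(I*√686163502/5668 + 42) = -(42 + I*√686163502/5668) = -42 - I*√686163502/5668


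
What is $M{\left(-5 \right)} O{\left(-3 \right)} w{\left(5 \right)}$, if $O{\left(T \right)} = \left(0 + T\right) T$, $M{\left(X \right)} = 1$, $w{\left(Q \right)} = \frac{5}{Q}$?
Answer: $9$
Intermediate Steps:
$O{\left(T \right)} = T^{2}$ ($O{\left(T \right)} = T T = T^{2}$)
$M{\left(-5 \right)} O{\left(-3 \right)} w{\left(5 \right)} = 1 \left(-3\right)^{2} \cdot \frac{5}{5} = 1 \cdot 9 \cdot 5 \cdot \frac{1}{5} = 9 \cdot 1 = 9$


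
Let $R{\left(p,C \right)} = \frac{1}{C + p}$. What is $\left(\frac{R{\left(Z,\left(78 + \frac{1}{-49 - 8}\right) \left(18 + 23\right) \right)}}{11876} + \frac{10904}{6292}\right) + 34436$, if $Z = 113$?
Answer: $\frac{121387269905764205}{3524833354328} \approx 34438.0$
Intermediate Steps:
$\left(\frac{R{\left(Z,\left(78 + \frac{1}{-49 - 8}\right) \left(18 + 23\right) \right)}}{11876} + \frac{10904}{6292}\right) + 34436 = \left(\frac{1}{\left(\left(78 + \frac{1}{-49 - 8}\right) \left(18 + 23\right) + 113\right) 11876} + \frac{10904}{6292}\right) + 34436 = \left(\frac{1}{\left(78 + \frac{1}{-57}\right) 41 + 113} \cdot \frac{1}{11876} + 10904 \cdot \frac{1}{6292}\right) + 34436 = \left(\frac{1}{\left(78 - \frac{1}{57}\right) 41 + 113} \cdot \frac{1}{11876} + \frac{2726}{1573}\right) + 34436 = \left(\frac{1}{\frac{4445}{57} \cdot 41 + 113} \cdot \frac{1}{11876} + \frac{2726}{1573}\right) + 34436 = \left(\frac{1}{\frac{182245}{57} + 113} \cdot \frac{1}{11876} + \frac{2726}{1573}\right) + 34436 = \left(\frac{1}{\frac{188686}{57}} \cdot \frac{1}{11876} + \frac{2726}{1573}\right) + 34436 = \left(\frac{57}{188686} \cdot \frac{1}{11876} + \frac{2726}{1573}\right) + 34436 = \left(\frac{57}{2240834936} + \frac{2726}{1573}\right) + 34436 = \frac{6108516125197}{3524833354328} + 34436 = \frac{121387269905764205}{3524833354328}$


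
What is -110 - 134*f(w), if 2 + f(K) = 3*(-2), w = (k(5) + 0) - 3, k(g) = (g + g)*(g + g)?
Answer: 962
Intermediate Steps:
k(g) = 4*g² (k(g) = (2*g)*(2*g) = 4*g²)
w = 97 (w = (4*5² + 0) - 3 = (4*25 + 0) - 3 = (100 + 0) - 3 = 100 - 3 = 97)
f(K) = -8 (f(K) = -2 + 3*(-2) = -2 - 6 = -8)
-110 - 134*f(w) = -110 - 134*(-8) = -110 + 1072 = 962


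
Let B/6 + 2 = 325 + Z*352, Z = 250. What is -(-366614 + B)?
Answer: -163324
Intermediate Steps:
B = 529938 (B = -12 + 6*(325 + 250*352) = -12 + 6*(325 + 88000) = -12 + 6*88325 = -12 + 529950 = 529938)
-(-366614 + B) = -(-366614 + 529938) = -1*163324 = -163324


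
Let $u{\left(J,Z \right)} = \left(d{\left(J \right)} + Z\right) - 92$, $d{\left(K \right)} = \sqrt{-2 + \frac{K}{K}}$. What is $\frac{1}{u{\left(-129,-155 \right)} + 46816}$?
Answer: $\frac{46569}{2168671762} - \frac{i}{2168671762} \approx 2.1474 \cdot 10^{-5} - 4.6111 \cdot 10^{-10} i$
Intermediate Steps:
$d{\left(K \right)} = i$ ($d{\left(K \right)} = \sqrt{-2 + 1} = \sqrt{-1} = i$)
$u{\left(J,Z \right)} = -92 + i + Z$ ($u{\left(J,Z \right)} = \left(i + Z\right) - 92 = -92 + i + Z$)
$\frac{1}{u{\left(-129,-155 \right)} + 46816} = \frac{1}{\left(-92 + i - 155\right) + 46816} = \frac{1}{\left(-247 + i\right) + 46816} = \frac{1}{46569 + i} = \frac{46569 - i}{2168671762}$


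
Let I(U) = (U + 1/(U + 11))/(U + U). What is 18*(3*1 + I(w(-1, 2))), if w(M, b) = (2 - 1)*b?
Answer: 1647/26 ≈ 63.346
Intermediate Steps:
w(M, b) = b (w(M, b) = 1*b = b)
I(U) = (U + 1/(11 + U))/(2*U) (I(U) = (U + 1/(11 + U))/((2*U)) = (U + 1/(11 + U))*(1/(2*U)) = (U + 1/(11 + U))/(2*U))
18*(3*1 + I(w(-1, 2))) = 18*(3*1 + (1/2)*(1 + 2**2 + 11*2)/(2*(11 + 2))) = 18*(3 + (1/2)*(1/2)*(1 + 4 + 22)/13) = 18*(3 + (1/2)*(1/2)*(1/13)*27) = 18*(3 + 27/52) = 18*(183/52) = 1647/26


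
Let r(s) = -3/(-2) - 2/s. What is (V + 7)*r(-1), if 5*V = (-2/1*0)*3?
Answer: 49/2 ≈ 24.500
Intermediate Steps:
V = 0 (V = ((-2/1*0)*3)/5 = ((-2*1*0)*3)/5 = (-2*0*3)/5 = (0*3)/5 = (⅕)*0 = 0)
r(s) = 3/2 - 2/s (r(s) = -3*(-½) - 2/s = 3/2 - 2/s)
(V + 7)*r(-1) = (0 + 7)*(3/2 - 2/(-1)) = 7*(3/2 - 2*(-1)) = 7*(3/2 + 2) = 7*(7/2) = 49/2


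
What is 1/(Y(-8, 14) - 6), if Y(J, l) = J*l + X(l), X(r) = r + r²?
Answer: 1/92 ≈ 0.010870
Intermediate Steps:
Y(J, l) = J*l + l*(1 + l)
1/(Y(-8, 14) - 6) = 1/(14*(1 - 8 + 14) - 6) = 1/(14*7 - 6) = 1/(98 - 6) = 1/92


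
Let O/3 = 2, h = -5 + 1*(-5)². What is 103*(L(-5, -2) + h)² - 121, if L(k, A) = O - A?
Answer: 80631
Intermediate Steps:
h = 20 (h = -5 + 1*25 = -5 + 25 = 20)
O = 6 (O = 3*2 = 6)
L(k, A) = 6 - A
103*(L(-5, -2) + h)² - 121 = 103*((6 - 1*(-2)) + 20)² - 121 = 103*((6 + 2) + 20)² - 121 = 103*(8 + 20)² - 121 = 103*28² - 121 = 103*784 - 121 = 80752 - 121 = 80631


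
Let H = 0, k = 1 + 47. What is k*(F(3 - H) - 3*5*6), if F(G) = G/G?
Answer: -4272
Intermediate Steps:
k = 48
F(G) = 1
k*(F(3 - H) - 3*5*6) = 48*(1 - 3*5*6) = 48*(1 - 15*6) = 48*(1 - 90) = 48*(-89) = -4272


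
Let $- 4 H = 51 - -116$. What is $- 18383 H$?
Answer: $\frac{3069961}{4} \approx 7.6749 \cdot 10^{5}$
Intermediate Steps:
$H = - \frac{167}{4}$ ($H = - \frac{51 - -116}{4} = - \frac{51 + 116}{4} = \left(- \frac{1}{4}\right) 167 = - \frac{167}{4} \approx -41.75$)
$- 18383 H = \left(-18383\right) \left(- \frac{167}{4}\right) = \frac{3069961}{4}$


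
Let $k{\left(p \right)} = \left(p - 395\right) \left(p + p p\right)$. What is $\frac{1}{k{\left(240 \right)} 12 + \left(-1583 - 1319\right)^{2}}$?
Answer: $- \frac{1}{99160796} \approx -1.0085 \cdot 10^{-8}$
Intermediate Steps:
$k{\left(p \right)} = \left(-395 + p\right) \left(p + p^{2}\right)$
$\frac{1}{k{\left(240 \right)} 12 + \left(-1583 - 1319\right)^{2}} = \frac{1}{240 \left(-395 + 240^{2} - 94560\right) 12 + \left(-1583 - 1319\right)^{2}} = \frac{1}{240 \left(-395 + 57600 - 94560\right) 12 + \left(-2902\right)^{2}} = \frac{1}{240 \left(-37355\right) 12 + 8421604} = \frac{1}{\left(-8965200\right) 12 + 8421604} = \frac{1}{-107582400 + 8421604} = \frac{1}{-99160796} = - \frac{1}{99160796}$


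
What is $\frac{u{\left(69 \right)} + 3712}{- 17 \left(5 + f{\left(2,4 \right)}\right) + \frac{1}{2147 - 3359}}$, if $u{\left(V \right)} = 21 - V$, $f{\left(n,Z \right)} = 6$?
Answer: $- \frac{4440768}{226645} \approx -19.594$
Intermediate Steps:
$\frac{u{\left(69 \right)} + 3712}{- 17 \left(5 + f{\left(2,4 \right)}\right) + \frac{1}{2147 - 3359}} = \frac{\left(21 - 69\right) + 3712}{- 17 \left(5 + 6\right) + \frac{1}{2147 - 3359}} = \frac{\left(21 - 69\right) + 3712}{\left(-17\right) 11 + \frac{1}{-1212}} = \frac{-48 + 3712}{-187 - \frac{1}{1212}} = \frac{3664}{- \frac{226645}{1212}} = 3664 \left(- \frac{1212}{226645}\right) = - \frac{4440768}{226645}$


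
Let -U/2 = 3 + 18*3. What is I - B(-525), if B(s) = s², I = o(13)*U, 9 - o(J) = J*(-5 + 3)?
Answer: -279615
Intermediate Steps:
o(J) = 9 + 2*J (o(J) = 9 - J*(-5 + 3) = 9 - J*(-2) = 9 - (-2)*J = 9 + 2*J)
U = -114 (U = -2*(3 + 18*3) = -2*(3 + 54) = -2*57 = -114)
I = -3990 (I = (9 + 2*13)*(-114) = (9 + 26)*(-114) = 35*(-114) = -3990)
I - B(-525) = -3990 - 1*(-525)² = -3990 - 1*275625 = -3990 - 275625 = -279615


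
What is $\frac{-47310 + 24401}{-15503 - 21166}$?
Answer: $\frac{22909}{36669} \approx 0.62475$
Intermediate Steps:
$\frac{-47310 + 24401}{-15503 - 21166} = - \frac{22909}{-36669} = \left(-22909\right) \left(- \frac{1}{36669}\right) = \frac{22909}{36669}$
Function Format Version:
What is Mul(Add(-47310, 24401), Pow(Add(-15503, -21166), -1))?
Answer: Rational(22909, 36669) ≈ 0.62475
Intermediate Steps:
Mul(Add(-47310, 24401), Pow(Add(-15503, -21166), -1)) = Mul(-22909, Pow(-36669, -1)) = Mul(-22909, Rational(-1, 36669)) = Rational(22909, 36669)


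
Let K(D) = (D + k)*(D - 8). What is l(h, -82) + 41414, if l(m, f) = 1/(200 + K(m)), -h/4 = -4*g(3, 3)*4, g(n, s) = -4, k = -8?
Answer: 2894672945/69896 ≈ 41414.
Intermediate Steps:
K(D) = (-8 + D)² (K(D) = (D - 8)*(D - 8) = (-8 + D)*(-8 + D) = (-8 + D)²)
h = -256 (h = -4*(-4*(-4))*4 = -64*4 = -4*64 = -256)
l(m, f) = 1/(264 + m² - 16*m) (l(m, f) = 1/(200 + (64 + m² - 16*m)) = 1/(264 + m² - 16*m))
l(h, -82) + 41414 = 1/(264 + (-256)² - 16*(-256)) + 41414 = 1/(264 + 65536 + 4096) + 41414 = 1/69896 + 41414 = 2894672945/69896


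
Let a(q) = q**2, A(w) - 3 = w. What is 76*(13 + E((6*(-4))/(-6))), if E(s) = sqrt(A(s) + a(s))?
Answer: 988 + 76*sqrt(23) ≈ 1352.5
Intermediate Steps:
A(w) = 3 + w
E(s) = sqrt(3 + s + s**2) (E(s) = sqrt((3 + s) + s**2) = sqrt(3 + s + s**2))
76*(13 + E((6*(-4))/(-6))) = 76*(13 + sqrt(3 + (6*(-4))/(-6) + ((6*(-4))/(-6))**2)) = 76*(13 + sqrt(3 - 24*(-1/6) + (-24*(-1/6))**2)) = 76*(13 + sqrt(3 + 4 + 4**2)) = 76*(13 + sqrt(3 + 4 + 16)) = 76*(13 + sqrt(23)) = 988 + 76*sqrt(23)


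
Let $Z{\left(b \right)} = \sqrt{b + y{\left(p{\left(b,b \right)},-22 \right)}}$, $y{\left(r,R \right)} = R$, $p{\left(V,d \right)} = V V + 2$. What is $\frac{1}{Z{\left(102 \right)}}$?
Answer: $\frac{\sqrt{5}}{20} \approx 0.1118$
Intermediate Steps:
$p{\left(V,d \right)} = 2 + V^{2}$ ($p{\left(V,d \right)} = V^{2} + 2 = 2 + V^{2}$)
$Z{\left(b \right)} = \sqrt{-22 + b}$ ($Z{\left(b \right)} = \sqrt{b - 22} = \sqrt{-22 + b}$)
$\frac{1}{Z{\left(102 \right)}} = \frac{1}{\sqrt{-22 + 102}} = \frac{1}{\sqrt{80}} = \frac{1}{4 \sqrt{5}} = \frac{\sqrt{5}}{20}$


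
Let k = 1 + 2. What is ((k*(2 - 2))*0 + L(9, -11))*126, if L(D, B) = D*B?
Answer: -12474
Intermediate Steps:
k = 3
L(D, B) = B*D
((k*(2 - 2))*0 + L(9, -11))*126 = ((3*(2 - 2))*0 - 11*9)*126 = ((3*0)*0 - 99)*126 = (0*0 - 99)*126 = (0 - 99)*126 = -99*126 = -12474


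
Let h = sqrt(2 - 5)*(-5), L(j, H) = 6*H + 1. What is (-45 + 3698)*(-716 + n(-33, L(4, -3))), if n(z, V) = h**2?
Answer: -2889523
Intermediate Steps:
L(j, H) = 1 + 6*H
h = -5*I*sqrt(3) (h = sqrt(-3)*(-5) = (I*sqrt(3))*(-5) = -5*I*sqrt(3) ≈ -8.6602*I)
n(z, V) = -75 (n(z, V) = (-5*I*sqrt(3))**2 = -75)
(-45 + 3698)*(-716 + n(-33, L(4, -3))) = (-45 + 3698)*(-716 - 75) = 3653*(-791) = -2889523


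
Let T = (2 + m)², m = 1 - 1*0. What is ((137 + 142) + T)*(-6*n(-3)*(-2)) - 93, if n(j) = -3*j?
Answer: 31011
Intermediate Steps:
m = 1 (m = 1 + 0 = 1)
T = 9 (T = (2 + 1)² = 3² = 9)
((137 + 142) + T)*(-6*n(-3)*(-2)) - 93 = ((137 + 142) + 9)*(-(-18)*(-3)*(-2)) - 93 = (279 + 9)*(-6*9*(-2)) - 93 = 288*(-54*(-2)) - 93 = 288*108 - 93 = 31104 - 93 = 31011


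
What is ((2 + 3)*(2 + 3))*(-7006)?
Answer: -175150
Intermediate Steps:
((2 + 3)*(2 + 3))*(-7006) = (5*5)*(-7006) = 25*(-7006) = -175150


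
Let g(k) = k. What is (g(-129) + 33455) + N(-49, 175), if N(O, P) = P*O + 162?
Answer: 24913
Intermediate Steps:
N(O, P) = 162 + O*P (N(O, P) = O*P + 162 = 162 + O*P)
(g(-129) + 33455) + N(-49, 175) = (-129 + 33455) + (162 - 49*175) = 33326 + (162 - 8575) = 33326 - 8413 = 24913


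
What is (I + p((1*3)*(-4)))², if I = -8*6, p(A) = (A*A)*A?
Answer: 3154176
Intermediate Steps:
p(A) = A³ (p(A) = A²*A = A³)
I = -48
(I + p((1*3)*(-4)))² = (-48 + ((1*3)*(-4))³)² = (-48 + (3*(-4))³)² = (-48 + (-12)³)² = (-48 - 1728)² = (-1776)² = 3154176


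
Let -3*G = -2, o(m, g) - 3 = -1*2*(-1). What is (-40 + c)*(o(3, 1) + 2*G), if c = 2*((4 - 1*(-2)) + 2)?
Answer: -152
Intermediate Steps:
o(m, g) = 5 (o(m, g) = 3 - 1*2*(-1) = 3 - 2*(-1) = 3 + 2 = 5)
G = ⅔ (G = -⅓*(-2) = ⅔ ≈ 0.66667)
c = 16 (c = 2*((4 + 2) + 2) = 2*(6 + 2) = 2*8 = 16)
(-40 + c)*(o(3, 1) + 2*G) = (-40 + 16)*(5 + 2*(⅔)) = -24*(5 + 4/3) = -24*19/3 = -152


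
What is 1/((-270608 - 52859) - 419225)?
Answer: -1/742692 ≈ -1.3465e-6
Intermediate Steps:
1/((-270608 - 52859) - 419225) = 1/(-323467 - 419225) = 1/(-742692) = -1/742692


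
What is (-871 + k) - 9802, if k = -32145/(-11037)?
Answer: -39255252/3679 ≈ -10670.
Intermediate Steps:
k = 10715/3679 (k = -32145*(-1/11037) = 10715/3679 ≈ 2.9125)
(-871 + k) - 9802 = (-871 + 10715/3679) - 9802 = -3193694/3679 - 9802 = -39255252/3679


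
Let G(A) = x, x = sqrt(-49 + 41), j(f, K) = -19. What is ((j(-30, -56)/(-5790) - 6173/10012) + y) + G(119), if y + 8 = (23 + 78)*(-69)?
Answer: -202244306701/28984740 + 2*I*sqrt(2) ≈ -6977.6 + 2.8284*I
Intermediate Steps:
x = 2*I*sqrt(2) (x = sqrt(-8) = 2*I*sqrt(2) ≈ 2.8284*I)
G(A) = 2*I*sqrt(2)
y = -6977 (y = -8 + (23 + 78)*(-69) = -8 + 101*(-69) = -8 - 6969 = -6977)
((j(-30, -56)/(-5790) - 6173/10012) + y) + G(119) = ((-19/(-5790) - 6173/10012) - 6977) + 2*I*sqrt(2) = ((-19*(-1/5790) - 6173*1/10012) - 6977) + 2*I*sqrt(2) = ((19/5790 - 6173/10012) - 6977) + 2*I*sqrt(2) = (-17775721/28984740 - 6977) + 2*I*sqrt(2) = -202244306701/28984740 + 2*I*sqrt(2)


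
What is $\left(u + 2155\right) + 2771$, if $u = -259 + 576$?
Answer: $5243$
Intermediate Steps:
$u = 317$
$\left(u + 2155\right) + 2771 = \left(317 + 2155\right) + 2771 = 2472 + 2771 = 5243$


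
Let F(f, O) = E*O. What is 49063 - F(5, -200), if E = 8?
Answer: 50663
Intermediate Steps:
F(f, O) = 8*O
49063 - F(5, -200) = 49063 - 8*(-200) = 49063 - 1*(-1600) = 49063 + 1600 = 50663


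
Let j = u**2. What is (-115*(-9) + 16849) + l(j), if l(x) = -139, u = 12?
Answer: 17745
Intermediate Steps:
j = 144 (j = 12**2 = 144)
(-115*(-9) + 16849) + l(j) = (-115*(-9) + 16849) - 139 = (1035 + 16849) - 139 = 17884 - 139 = 17745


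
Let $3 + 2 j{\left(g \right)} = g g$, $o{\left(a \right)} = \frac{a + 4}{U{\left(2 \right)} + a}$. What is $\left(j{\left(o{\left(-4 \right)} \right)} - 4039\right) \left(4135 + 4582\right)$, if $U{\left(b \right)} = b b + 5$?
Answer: $- \frac{70442077}{2} \approx -3.5221 \cdot 10^{7}$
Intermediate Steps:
$U{\left(b \right)} = 5 + b^{2}$ ($U{\left(b \right)} = b^{2} + 5 = 5 + b^{2}$)
$o{\left(a \right)} = \frac{4 + a}{9 + a}$ ($o{\left(a \right)} = \frac{a + 4}{\left(5 + 2^{2}\right) + a} = \frac{4 + a}{\left(5 + 4\right) + a} = \frac{4 + a}{9 + a}$)
$j{\left(g \right)} = - \frac{3}{2} + \frac{g^{2}}{2}$ ($j{\left(g \right)} = - \frac{3}{2} + \frac{g g}{2} = - \frac{3}{2} + \frac{g^{2}}{2}$)
$\left(j{\left(o{\left(-4 \right)} \right)} - 4039\right) \left(4135 + 4582\right) = \left(\left(- \frac{3}{2} + \frac{\left(\frac{4 - 4}{9 - 4}\right)^{2}}{2}\right) - 4039\right) \left(4135 + 4582\right) = \left(\left(- \frac{3}{2} + \frac{\left(\frac{1}{5} \cdot 0\right)^{2}}{2}\right) - 4039\right) 8717 = \left(\left(- \frac{3}{2} + \frac{0^{2}}{2}\right) - 4039\right) 8717 = \left(\left(- \frac{3}{2} + \frac{1}{2} \cdot 0\right) - 4039\right) 8717 = \left(\left(- \frac{3}{2} + 0\right) - 4039\right) 8717 = \left(- \frac{3}{2} - 4039\right) 8717 = \left(- \frac{8081}{2}\right) 8717 = - \frac{70442077}{2}$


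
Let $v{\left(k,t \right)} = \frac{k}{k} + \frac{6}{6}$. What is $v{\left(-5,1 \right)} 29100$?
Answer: $58200$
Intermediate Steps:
$v{\left(k,t \right)} = 2$ ($v{\left(k,t \right)} = 1 + 6 \cdot \frac{1}{6} = 1 + 1 = 2$)
$v{\left(-5,1 \right)} 29100 = 2 \cdot 29100 = 58200$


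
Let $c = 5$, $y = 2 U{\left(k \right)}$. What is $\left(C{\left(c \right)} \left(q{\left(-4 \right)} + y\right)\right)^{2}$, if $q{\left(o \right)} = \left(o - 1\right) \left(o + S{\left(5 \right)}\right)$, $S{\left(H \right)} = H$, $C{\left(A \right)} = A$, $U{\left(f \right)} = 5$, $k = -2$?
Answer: $625$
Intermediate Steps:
$y = 10$ ($y = 2 \cdot 5 = 10$)
$q{\left(o \right)} = \left(-1 + o\right) \left(5 + o\right)$ ($q{\left(o \right)} = \left(o - 1\right) \left(o + 5\right) = \left(-1 + o\right) \left(5 + o\right)$)
$\left(C{\left(c \right)} \left(q{\left(-4 \right)} + y\right)\right)^{2} = \left(5 \left(\left(-5 + \left(-4\right)^{2} + 4 \left(-4\right)\right) + 10\right)\right)^{2} = \left(5 \left(\left(-5 + 16 - 16\right) + 10\right)\right)^{2} = \left(5 \left(-5 + 10\right)\right)^{2} = \left(5 \cdot 5\right)^{2} = 25^{2} = 625$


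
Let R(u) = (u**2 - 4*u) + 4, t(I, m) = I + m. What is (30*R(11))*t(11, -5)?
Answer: 14580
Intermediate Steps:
R(u) = 4 + u**2 - 4*u
(30*R(11))*t(11, -5) = (30*(4 + 11**2 - 4*11))*(11 - 5) = (30*(4 + 121 - 44))*6 = (30*81)*6 = 2430*6 = 14580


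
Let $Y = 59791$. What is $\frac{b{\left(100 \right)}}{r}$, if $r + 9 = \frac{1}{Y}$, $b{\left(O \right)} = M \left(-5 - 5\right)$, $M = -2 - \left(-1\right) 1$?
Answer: $- \frac{298955}{269059} \approx -1.1111$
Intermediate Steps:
$M = -1$ ($M = -2 - -1 = -2 + 1 = -1$)
$b{\left(O \right)} = 10$ ($b{\left(O \right)} = - (-5 - 5) = \left(-1\right) \left(-10\right) = 10$)
$r = - \frac{538118}{59791}$ ($r = -9 + \frac{1}{59791} = - \frac{538118}{59791} \approx -9.0$)
$\frac{b{\left(100 \right)}}{r} = \frac{10}{- \frac{538118}{59791}} = 10 \left(- \frac{59791}{538118}\right) = - \frac{298955}{269059}$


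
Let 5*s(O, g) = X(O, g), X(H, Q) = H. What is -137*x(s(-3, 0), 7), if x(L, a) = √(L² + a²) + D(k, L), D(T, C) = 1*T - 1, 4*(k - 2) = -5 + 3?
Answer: -137/2 - 137*√1234/5 ≈ -1031.0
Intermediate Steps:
k = 3/2 (k = 2 + (-5 + 3)/4 = 2 + (¼)*(-2) = 2 - ½ = 3/2 ≈ 1.5000)
s(O, g) = O/5
D(T, C) = -1 + T (D(T, C) = T - 1 = -1 + T)
x(L, a) = ½ + √(L² + a²) (x(L, a) = √(L² + a²) + (-1 + 3/2) = √(L² + a²) + ½ = ½ + √(L² + a²))
-137*x(s(-3, 0), 7) = -137*(½ + √(((⅕)*(-3))² + 7²)) = -137*(½ + √((-⅗)² + 49)) = -137*(½ + √(9/25 + 49)) = -137*(½ + √(1234/25)) = -137*(½ + √1234/5) = -137/2 - 137*√1234/5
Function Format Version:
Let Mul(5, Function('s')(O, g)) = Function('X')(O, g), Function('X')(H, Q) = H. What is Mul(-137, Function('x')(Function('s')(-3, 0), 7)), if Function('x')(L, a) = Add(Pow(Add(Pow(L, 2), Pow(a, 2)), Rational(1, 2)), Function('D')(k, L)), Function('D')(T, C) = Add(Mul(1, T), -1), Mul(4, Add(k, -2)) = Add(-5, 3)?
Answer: Add(Rational(-137, 2), Mul(Rational(-137, 5), Pow(1234, Rational(1, 2)))) ≈ -1031.0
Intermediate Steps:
k = Rational(3, 2) (k = Add(2, Mul(Rational(1, 4), Add(-5, 3))) = Add(2, Mul(Rational(1, 4), -2)) = Add(2, Rational(-1, 2)) = Rational(3, 2) ≈ 1.5000)
Function('s')(O, g) = Mul(Rational(1, 5), O)
Function('D')(T, C) = Add(-1, T) (Function('D')(T, C) = Add(T, -1) = Add(-1, T))
Function('x')(L, a) = Add(Rational(1, 2), Pow(Add(Pow(L, 2), Pow(a, 2)), Rational(1, 2))) (Function('x')(L, a) = Add(Pow(Add(Pow(L, 2), Pow(a, 2)), Rational(1, 2)), Add(-1, Rational(3, 2))) = Add(Pow(Add(Pow(L, 2), Pow(a, 2)), Rational(1, 2)), Rational(1, 2)) = Add(Rational(1, 2), Pow(Add(Pow(L, 2), Pow(a, 2)), Rational(1, 2))))
Mul(-137, Function('x')(Function('s')(-3, 0), 7)) = Mul(-137, Add(Rational(1, 2), Pow(Add(Pow(Mul(Rational(1, 5), -3), 2), Pow(7, 2)), Rational(1, 2)))) = Mul(-137, Add(Rational(1, 2), Pow(Add(Pow(Rational(-3, 5), 2), 49), Rational(1, 2)))) = Mul(-137, Add(Rational(1, 2), Pow(Add(Rational(9, 25), 49), Rational(1, 2)))) = Mul(-137, Add(Rational(1, 2), Pow(Rational(1234, 25), Rational(1, 2)))) = Mul(-137, Add(Rational(1, 2), Mul(Rational(1, 5), Pow(1234, Rational(1, 2))))) = Add(Rational(-137, 2), Mul(Rational(-137, 5), Pow(1234, Rational(1, 2))))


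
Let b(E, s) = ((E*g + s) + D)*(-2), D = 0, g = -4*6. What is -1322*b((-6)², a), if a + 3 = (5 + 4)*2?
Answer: -2244756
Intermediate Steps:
g = -24
a = 15 (a = -3 + (5 + 4)*2 = -3 + 9*2 = -3 + 18 = 15)
b(E, s) = -2*s + 48*E (b(E, s) = ((E*(-24) + s) + 0)*(-2) = ((-24*E + s) + 0)*(-2) = ((s - 24*E) + 0)*(-2) = (s - 24*E)*(-2) = -2*s + 48*E)
-1322*b((-6)², a) = -1322*(-2*15 + 48*(-6)²) = -1322*(-30 + 48*36) = -1322*(-30 + 1728) = -1322*1698 = -2244756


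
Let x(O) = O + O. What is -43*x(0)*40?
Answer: 0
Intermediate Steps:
x(O) = 2*O
-43*x(0)*40 = -86*0*40 = -43*0*40 = 0*40 = 0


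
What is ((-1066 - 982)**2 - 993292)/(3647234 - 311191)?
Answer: 3201012/3336043 ≈ 0.95952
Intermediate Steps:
((-1066 - 982)**2 - 993292)/(3647234 - 311191) = ((-2048)**2 - 993292)/3336043 = (4194304 - 993292)*(1/3336043) = 3201012*(1/3336043) = 3201012/3336043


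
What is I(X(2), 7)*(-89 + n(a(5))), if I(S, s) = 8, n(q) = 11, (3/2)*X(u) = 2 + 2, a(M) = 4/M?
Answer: -624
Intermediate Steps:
X(u) = 8/3 (X(u) = 2*(2 + 2)/3 = (⅔)*4 = 8/3)
I(X(2), 7)*(-89 + n(a(5))) = 8*(-89 + 11) = 8*(-78) = -624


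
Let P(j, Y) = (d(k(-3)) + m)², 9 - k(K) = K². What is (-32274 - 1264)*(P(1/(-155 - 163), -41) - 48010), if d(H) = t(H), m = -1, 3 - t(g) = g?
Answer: 1610025228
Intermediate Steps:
t(g) = 3 - g
k(K) = 9 - K²
d(H) = 3 - H
P(j, Y) = 4 (P(j, Y) = ((3 - (9 - 1*(-3)²)) - 1)² = ((3 - (9 - 1*9)) - 1)² = ((3 - (9 - 9)) - 1)² = ((3 - 1*0) - 1)² = ((3 + 0) - 1)² = (3 - 1)² = 2² = 4)
(-32274 - 1264)*(P(1/(-155 - 163), -41) - 48010) = (-32274 - 1264)*(4 - 48010) = -33538*(-48006) = 1610025228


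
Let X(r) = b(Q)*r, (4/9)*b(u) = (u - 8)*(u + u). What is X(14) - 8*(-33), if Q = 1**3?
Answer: -177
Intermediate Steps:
Q = 1
b(u) = 9*u*(-8 + u)/2 (b(u) = 9*((u - 8)*(u + u))/4 = 9*((-8 + u)*(2*u))/4 = 9*(2*u*(-8 + u))/4 = 9*u*(-8 + u)/2)
X(r) = -63*r/2 (X(r) = ((9/2)*1*(-8 + 1))*r = ((9/2)*1*(-7))*r = -63*r/2)
X(14) - 8*(-33) = -63/2*14 - 8*(-33) = -441 - 1*(-264) = -441 + 264 = -177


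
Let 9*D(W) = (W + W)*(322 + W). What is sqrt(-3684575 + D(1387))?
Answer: I*sqrt(28420409)/3 ≈ 1777.0*I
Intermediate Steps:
D(W) = 2*W*(322 + W)/9 (D(W) = ((W + W)*(322 + W))/9 = ((2*W)*(322 + W))/9 = (2*W*(322 + W))/9 = 2*W*(322 + W)/9)
sqrt(-3684575 + D(1387)) = sqrt(-3684575 + (2/9)*1387*(322 + 1387)) = sqrt(-3684575 + (2/9)*1387*1709) = sqrt(-3684575 + 4740766/9) = sqrt(-28420409/9) = I*sqrt(28420409)/3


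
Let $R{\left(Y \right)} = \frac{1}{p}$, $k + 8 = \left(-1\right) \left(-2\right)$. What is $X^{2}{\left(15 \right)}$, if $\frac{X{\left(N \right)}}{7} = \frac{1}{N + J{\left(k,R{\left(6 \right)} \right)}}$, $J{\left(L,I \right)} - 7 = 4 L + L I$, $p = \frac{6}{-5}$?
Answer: $\frac{49}{9} \approx 5.4444$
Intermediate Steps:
$k = -6$ ($k = -8 - -2 = -8 + 2 = -6$)
$p = - \frac{6}{5}$ ($p = 6 \left(- \frac{1}{5}\right) = - \frac{6}{5} \approx -1.2$)
$R{\left(Y \right)} = - \frac{5}{6}$ ($R{\left(Y \right)} = \frac{1}{- \frac{6}{5}} = - \frac{5}{6}$)
$J{\left(L,I \right)} = 7 + 4 L + I L$ ($J{\left(L,I \right)} = 7 + \left(4 L + L I\right) = 7 + \left(4 L + I L\right) = 7 + 4 L + I L$)
$X{\left(N \right)} = \frac{7}{-12 + N}$ ($X{\left(N \right)} = \frac{7}{N + \left(7 + 4 \left(-6\right) - -5\right)} = \frac{7}{N + \left(7 - 24 + 5\right)} = \frac{7}{N - 12} = \frac{7}{-12 + N}$)
$X^{2}{\left(15 \right)} = \left(\frac{7}{-12 + 15}\right)^{2} = \left(\frac{7}{3}\right)^{2} = \frac{49}{9}$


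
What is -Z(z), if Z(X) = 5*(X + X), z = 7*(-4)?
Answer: 280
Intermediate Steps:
z = -28
Z(X) = 10*X (Z(X) = 5*(2*X) = 10*X)
-Z(z) = -10*(-28) = -1*(-280) = 280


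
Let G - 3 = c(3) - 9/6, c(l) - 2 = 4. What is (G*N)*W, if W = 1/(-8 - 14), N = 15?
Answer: -225/44 ≈ -5.1136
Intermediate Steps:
c(l) = 6 (c(l) = 2 + 4 = 6)
G = 15/2 (G = 3 + (6 - 9/6) = 3 + (6 - 1*3/2) = 3 + (6 - 3/2) = 3 + 9/2 = 15/2 ≈ 7.5000)
W = -1/22 (W = 1/(-22) = -1/22 ≈ -0.045455)
(G*N)*W = ((15/2)*15)*(-1/22) = (225/2)*(-1/22) = -225/44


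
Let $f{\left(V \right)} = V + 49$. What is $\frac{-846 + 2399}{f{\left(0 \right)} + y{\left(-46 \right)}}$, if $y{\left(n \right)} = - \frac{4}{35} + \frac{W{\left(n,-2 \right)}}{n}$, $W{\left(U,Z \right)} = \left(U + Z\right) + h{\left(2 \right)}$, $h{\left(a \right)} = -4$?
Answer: $\frac{1250165}{40263} \approx 31.05$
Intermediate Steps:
$f{\left(V \right)} = 49 + V$
$W{\left(U,Z \right)} = -4 + U + Z$ ($W{\left(U,Z \right)} = \left(U + Z\right) - 4 = -4 + U + Z$)
$y{\left(n \right)} = - \frac{4}{35} + \frac{-6 + n}{n}$ ($y{\left(n \right)} = - \frac{4}{35} + \frac{-4 + n - 2}{n} = \left(-4\right) \frac{1}{35} + \frac{-6 + n}{n} = - \frac{4}{35} + \frac{-6 + n}{n}$)
$\frac{-846 + 2399}{f{\left(0 \right)} + y{\left(-46 \right)}} = \frac{-846 + 2399}{\left(49 + 0\right) + \left(\frac{31}{35} - \frac{6}{-46}\right)} = \frac{1553}{49 + \left(\frac{31}{35} - - \frac{3}{23}\right)} = \frac{1553}{49 + \left(\frac{31}{35} + \frac{3}{23}\right)} = \frac{1553}{49 + \frac{818}{805}} = \frac{1553}{\frac{40263}{805}} = 1553 \cdot \frac{805}{40263} = \frac{1250165}{40263}$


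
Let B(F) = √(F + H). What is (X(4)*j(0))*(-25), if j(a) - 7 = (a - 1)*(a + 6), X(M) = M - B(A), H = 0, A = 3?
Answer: -100 + 25*√3 ≈ -56.699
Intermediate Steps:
B(F) = √F (B(F) = √(F + 0) = √F)
X(M) = M - √3
j(a) = 7 + (-1 + a)*(6 + a) (j(a) = 7 + (a - 1)*(a + 6) = 7 + (-1 + a)*(6 + a))
(X(4)*j(0))*(-25) = ((4 - √3)*(1 + 0² + 5*0))*(-25) = ((4 - √3)*(1 + 0 + 0))*(-25) = ((4 - √3)*1)*(-25) = (4 - √3)*(-25) = -100 + 25*√3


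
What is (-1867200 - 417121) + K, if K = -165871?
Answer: -2450192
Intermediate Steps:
(-1867200 - 417121) + K = (-1867200 - 417121) - 165871 = -2284321 - 165871 = -2450192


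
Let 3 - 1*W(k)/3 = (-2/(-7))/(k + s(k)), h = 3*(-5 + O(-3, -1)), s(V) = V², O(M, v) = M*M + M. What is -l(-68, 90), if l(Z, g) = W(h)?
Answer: -125/14 ≈ -8.9286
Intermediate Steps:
O(M, v) = M + M² (O(M, v) = M² + M = M + M²)
h = 3 (h = 3*(-5 - 3*(1 - 3)) = 3*(-5 - 3*(-2)) = 3*(-5 + 6) = 3*1 = 3)
W(k) = 9 - 6/(7*(k + k²)) (W(k) = 9 - 3*(-2/(-7))/(k + k²) = 9 - 3*(-2*(-⅐))/(k + k²) = 9 - 6/(7*(k + k²)))
l(Z, g) = 125/14 (l(Z, g) = (3/7)*(-2 + 21*3 + 21*3²)/(3*(1 + 3)) = (3/7)*(⅓)*(-2 + 63 + 21*9)/4 = (3/7)*(⅓)*(¼)*(-2 + 63 + 189) = (3/7)*(⅓)*(¼)*250 = 125/14)
-l(-68, 90) = -1*125/14 = -125/14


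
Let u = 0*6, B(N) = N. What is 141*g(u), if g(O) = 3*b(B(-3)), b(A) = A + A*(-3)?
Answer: 2538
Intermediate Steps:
u = 0
b(A) = -2*A (b(A) = A - 3*A = -2*A)
g(O) = 18 (g(O) = 3*(-2*(-3)) = 3*6 = 18)
141*g(u) = 141*18 = 2538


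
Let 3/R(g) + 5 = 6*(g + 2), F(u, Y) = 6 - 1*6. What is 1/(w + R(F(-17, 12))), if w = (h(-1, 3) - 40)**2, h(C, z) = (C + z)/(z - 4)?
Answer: 7/12351 ≈ 0.00056676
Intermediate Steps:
F(u, Y) = 0 (F(u, Y) = 6 - 6 = 0)
R(g) = 3/(7 + 6*g) (R(g) = 3/(-5 + 6*(g + 2)) = 3/(-5 + 6*(2 + g)) = 3/(-5 + (12 + 6*g)) = 3/(7 + 6*g))
h(C, z) = (C + z)/(-4 + z)
w = 1764 (w = ((-1 + 3)/(-4 + 3) - 40)**2 = (2/(-1) - 40)**2 = (-1*2 - 40)**2 = (-2 - 40)**2 = (-42)**2 = 1764)
1/(w + R(F(-17, 12))) = 1/(1764 + 3/(7 + 6*0)) = 1/(1764 + 3/(7 + 0)) = 1/(1764 + 3/7) = 1/(12351/7) = 7/12351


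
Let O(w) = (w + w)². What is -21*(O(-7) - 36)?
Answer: -3360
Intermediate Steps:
O(w) = 4*w² (O(w) = (2*w)² = 4*w²)
-21*(O(-7) - 36) = -21*(4*(-7)² - 36) = -21*(4*49 - 36) = -21*(196 - 36) = -21*160 = -3360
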